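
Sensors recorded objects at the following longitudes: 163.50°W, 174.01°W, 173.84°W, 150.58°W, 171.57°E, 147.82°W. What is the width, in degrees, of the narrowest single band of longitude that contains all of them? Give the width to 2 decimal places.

Sort the longitudes: -174.01°, -173.84°, -163.50°, -150.58°, -147.82°, +171.57°.
Eastward gaps between consecutive values (wrapping around): 0.17°, 10.34°, 12.92°, 2.76°, 319.39°, 14.42°.
Largest gap = 319.39° ⇒ minimal covering band is its complement: 360° − 319.39° = 40.61°.
Band runs from +171.57° eastward to -147.82°, crossing the antimeridian.

40.61°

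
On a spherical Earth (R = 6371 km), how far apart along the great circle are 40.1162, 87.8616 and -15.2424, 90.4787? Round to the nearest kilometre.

6162 km

Δλ = 90.4787 − 87.8616 = 2.6171°.
Δφ = -15.2424 − 40.1162 = -55.3586°.
a = sin²(Δφ/2) + cos φ₁ · cos φ₂ · sin²(Δλ/2) = 0.216166.
c = 2·atan2(√a, √(1−a)) = 0.96712 rad → d = 6371·c ≈ 6161.55 km.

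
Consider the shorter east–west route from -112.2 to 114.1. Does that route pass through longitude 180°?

Yes

Naïve |114.1 − -112.2| = 226.3° > 180°, so the shorter arc goes the other way round — across 180°.
Signed shortest Δλ = ((114.1 − -112.2 + 180) mod 360) − 180 = -133.7°.
Going west by 133.7° from -112.2° passes through 180° before reaching +114.1°.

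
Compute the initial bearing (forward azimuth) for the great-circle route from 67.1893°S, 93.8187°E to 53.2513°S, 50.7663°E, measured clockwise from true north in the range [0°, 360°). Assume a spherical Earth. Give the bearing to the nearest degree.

Δλ = 50.7663 − 93.8187 = -43.0524°.
θ = atan2( sin Δλ · cos φ₂ , cos φ₁ · sin φ₂ − sin φ₁ · cos φ₂ · cos Δλ )
  = atan2(-0.40844, 0.09237) = -77.257° → normalised to [0°, 360°): 282.743°.

283°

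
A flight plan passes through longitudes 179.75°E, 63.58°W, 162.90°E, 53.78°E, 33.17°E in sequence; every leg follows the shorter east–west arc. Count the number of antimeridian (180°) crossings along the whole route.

2

Leg 1: +179.75° → -63.58°, shortest Δλ = 116.67° (east) — crosses 180°.
Leg 2: -63.58° → +162.90°, shortest Δλ = -133.52° (west) — crosses 180°.
Leg 3: +162.90° → +53.78°, shortest Δλ = -109.12° (west) — does not cross 180°.
Leg 4: +53.78° → +33.17°, shortest Δλ = -20.61° (west) — does not cross 180°.
Total crossings: 2.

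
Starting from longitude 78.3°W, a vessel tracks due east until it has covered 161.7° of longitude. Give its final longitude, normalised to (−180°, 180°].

83.4°E

Start at -78.3°; shift +161.7° → +83.4°.
+83.4° already lies in (−180°, 180°].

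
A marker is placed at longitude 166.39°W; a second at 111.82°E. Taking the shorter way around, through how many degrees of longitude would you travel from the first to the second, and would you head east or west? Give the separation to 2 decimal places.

81.79° west

Raw difference: 111.82 − -166.39 = 278.21°.
Normalise into (−180°, 180°]: 278.21° − 360° = -81.79°.
Negative ⇒ the second point lies to the west; separation 81.79°.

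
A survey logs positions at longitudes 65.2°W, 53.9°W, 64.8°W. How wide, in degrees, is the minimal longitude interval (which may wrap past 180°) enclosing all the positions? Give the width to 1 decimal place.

Sort the longitudes: -65.2°, -64.8°, -53.9°.
Eastward gaps between consecutive values (wrapping around): 0.4°, 10.9°, 348.7°.
Largest gap = 348.7° ⇒ minimal covering band is its complement: 360° − 348.7° = 11.3°.
Band runs from -65.2° eastward to -53.9°.

11.3°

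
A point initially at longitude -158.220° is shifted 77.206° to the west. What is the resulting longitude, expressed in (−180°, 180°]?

+124.574°

Start at -158.220°; shift −77.206° → -235.426°.
-235.426° lies outside (−180°, 180°]; add 360° → +124.574°.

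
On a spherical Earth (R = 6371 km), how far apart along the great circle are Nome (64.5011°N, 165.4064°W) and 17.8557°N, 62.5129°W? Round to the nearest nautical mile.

Δλ = -62.5129 − -165.4064 = 102.8935°.
Δφ = 17.8557 − 64.5011 = -46.6454°.
a = sin²(Δφ/2) + cos φ₁ · cos φ₂ · sin²(Δλ/2) = 0.407340.
c = 2·atan2(√a, √(1−a)) = 1.38440 rad → d = 6371·c ≈ 8820.00 km ≈ 4762.42 nmi.

4762 nmi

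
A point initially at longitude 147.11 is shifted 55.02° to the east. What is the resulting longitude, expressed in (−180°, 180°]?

-157.87°

Start at +147.11°; shift +55.02° → +202.13°.
+202.13° lies outside (−180°, 180°]; subtract 360° → -157.87°.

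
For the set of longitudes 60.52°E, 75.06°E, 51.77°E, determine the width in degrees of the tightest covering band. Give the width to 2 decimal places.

23.29°

Sort the longitudes: +51.77°, +60.52°, +75.06°.
Eastward gaps between consecutive values (wrapping around): 8.75°, 14.54°, 336.71°.
Largest gap = 336.71° ⇒ minimal covering band is its complement: 360° − 336.71° = 23.29°.
Band runs from +51.77° eastward to +75.06°.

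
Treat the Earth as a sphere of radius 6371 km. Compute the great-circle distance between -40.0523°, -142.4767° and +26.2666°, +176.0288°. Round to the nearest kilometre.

8533 km

Δλ = 176.0288 − -142.4767 = 318.5055°; wrapped into (−180°, 180°]: -41.4945°.
Δφ = 26.2666 − -40.0523 = 66.3189°.
a = sin²(Δφ/2) + cos φ₁ · cos φ₂ · sin²(Δλ/2) = 0.385316.
c = 2·atan2(√a, √(1−a)) = 1.33937 rad → d = 6371·c ≈ 8533.12 km.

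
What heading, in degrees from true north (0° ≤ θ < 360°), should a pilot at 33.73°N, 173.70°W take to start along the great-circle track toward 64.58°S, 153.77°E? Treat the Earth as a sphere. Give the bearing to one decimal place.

193.6°

Δλ = 153.77 − -173.70 = 327.47°; wrapped into (−180°, 180°]: -32.53°.
θ = atan2( sin Δλ · cos φ₂ , cos φ₁ · sin φ₂ − sin φ₁ · cos φ₂ · cos Δλ )
  = atan2(-0.23083, -0.95211) = -166.372° → normalised to [0°, 360°): 193.628°.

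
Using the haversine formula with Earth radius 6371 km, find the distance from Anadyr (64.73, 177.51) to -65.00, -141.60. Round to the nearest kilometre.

14799 km

Δλ = -141.60 − 177.51 = -319.11°; wrapped into (−180°, 180°]: 40.89°.
Δφ = -65.00 − 64.73 = -129.73°.
a = sin²(Δφ/2) + cos φ₁ · cos φ₂ · sin²(Δλ/2) = 0.841598.
c = 2·atan2(√a, √(1−a)) = 2.32293 rad → d = 6371·c ≈ 14799.37 km.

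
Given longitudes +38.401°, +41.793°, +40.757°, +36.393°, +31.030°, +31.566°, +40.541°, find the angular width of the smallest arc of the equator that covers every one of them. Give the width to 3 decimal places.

10.763°

Sort the longitudes: +31.030°, +31.566°, +36.393°, +38.401°, +40.541°, +40.757°, +41.793°.
Eastward gaps between consecutive values (wrapping around): 0.536°, 4.827°, 2.008°, 2.140°, 0.216°, 1.036°, 349.237°.
Largest gap = 349.237° ⇒ minimal covering band is its complement: 360° − 349.237° = 10.763°.
Band runs from +31.030° eastward to +41.793°.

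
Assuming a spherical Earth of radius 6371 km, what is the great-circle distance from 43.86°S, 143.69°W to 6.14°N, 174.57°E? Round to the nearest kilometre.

6956 km

Δλ = 174.57 − -143.69 = 318.26°; wrapped into (−180°, 180°]: -41.74°.
Δφ = 6.14 − -43.86 = 50.00°.
a = sin²(Δφ/2) + cos φ₁ · cos φ₂ · sin²(Δλ/2) = 0.269590.
c = 2·atan2(√a, √(1−a)) = 1.09188 rad → d = 6371·c ≈ 6956.35 km.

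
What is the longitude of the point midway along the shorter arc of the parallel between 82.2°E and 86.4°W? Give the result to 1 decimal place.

Signed shortest Δλ from +82.2° to -86.4° is -168.6°.
Midpoint longitude = +82.2° + (-168.6°)/2 = +82.2° − 84.3° = -2.1°.

2.1°W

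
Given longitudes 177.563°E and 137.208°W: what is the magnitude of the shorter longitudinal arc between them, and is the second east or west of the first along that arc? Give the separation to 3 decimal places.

45.229° east

Raw difference: -137.208 − 177.563 = -314.771°.
Normalise into (−180°, 180°]: -314.771° + 360° = 45.229°.
Positive ⇒ the second point lies to the east; separation 45.229°.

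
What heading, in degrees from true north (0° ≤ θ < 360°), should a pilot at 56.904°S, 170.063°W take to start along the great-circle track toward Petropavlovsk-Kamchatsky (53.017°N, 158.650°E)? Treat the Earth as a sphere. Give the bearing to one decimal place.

340.2°

Δλ = 158.650 − -170.063 = 328.713°; wrapped into (−180°, 180°]: -31.287°.
θ = atan2( sin Δλ · cos φ₂ , cos φ₁ · sin φ₂ − sin φ₁ · cos φ₂ · cos Δλ )
  = atan2(-0.31241, 0.86687) = -19.819° → normalised to [0°, 360°): 340.181°.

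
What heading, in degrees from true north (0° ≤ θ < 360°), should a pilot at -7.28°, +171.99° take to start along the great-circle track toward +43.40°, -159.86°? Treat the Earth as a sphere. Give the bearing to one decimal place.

24.2°

Δλ = -159.86 − 171.99 = -331.85°; wrapped into (−180°, 180°]: 28.15°.
θ = atan2( sin Δλ · cos φ₂ , cos φ₁ · sin φ₂ − sin φ₁ · cos φ₂ · cos Δλ )
  = atan2(0.34278, 0.76273) = 24.200° → normalised to [0°, 360°): 24.200°.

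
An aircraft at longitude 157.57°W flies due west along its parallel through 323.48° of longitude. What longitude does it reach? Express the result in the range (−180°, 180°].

121.05°W

Start at -157.57°; shift −323.48° → -481.05°.
-481.05° lies outside (−180°, 180°]; add 360° → -121.05°.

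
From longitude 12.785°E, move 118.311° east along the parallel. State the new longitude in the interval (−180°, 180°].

Start at +12.785°; shift +118.311° → +131.096°.
+131.096° already lies in (−180°, 180°].

131.096°E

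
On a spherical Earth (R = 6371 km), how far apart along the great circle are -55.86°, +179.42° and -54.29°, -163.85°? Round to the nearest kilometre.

Δλ = -163.85 − 179.42 = -343.27°; wrapped into (−180°, 180°]: 16.73°.
Δφ = -54.29 − -55.86 = 1.57°.
a = sin²(Δφ/2) + cos φ₁ · cos φ₂ · sin²(Δλ/2) = 0.007120.
c = 2·atan2(√a, √(1−a)) = 0.16897 rad → d = 6371·c ≈ 1076.49 km.

1076 km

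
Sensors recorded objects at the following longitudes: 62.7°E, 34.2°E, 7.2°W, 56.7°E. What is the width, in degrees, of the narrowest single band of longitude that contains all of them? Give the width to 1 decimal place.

69.9°

Sort the longitudes: -7.2°, +34.2°, +56.7°, +62.7°.
Eastward gaps between consecutive values (wrapping around): 41.4°, 22.5°, 6.0°, 290.1°.
Largest gap = 290.1° ⇒ minimal covering band is its complement: 360° − 290.1° = 69.9°.
Band runs from -7.2° eastward to +62.7°.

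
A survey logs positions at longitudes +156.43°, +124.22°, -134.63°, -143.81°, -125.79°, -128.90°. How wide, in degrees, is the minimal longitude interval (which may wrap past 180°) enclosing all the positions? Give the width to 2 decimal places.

109.99°

Sort the longitudes: -143.81°, -134.63°, -128.90°, -125.79°, +124.22°, +156.43°.
Eastward gaps between consecutive values (wrapping around): 9.18°, 5.73°, 3.11°, 250.01°, 32.21°, 59.76°.
Largest gap = 250.01° ⇒ minimal covering band is its complement: 360° − 250.01° = 109.99°.
Band runs from +124.22° eastward to -125.79°, crossing the antimeridian.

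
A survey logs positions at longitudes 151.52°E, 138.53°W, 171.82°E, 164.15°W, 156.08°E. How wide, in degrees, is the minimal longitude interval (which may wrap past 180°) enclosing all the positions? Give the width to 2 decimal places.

69.95°

Sort the longitudes: -164.15°, -138.53°, +151.52°, +156.08°, +171.82°.
Eastward gaps between consecutive values (wrapping around): 25.62°, 290.05°, 4.56°, 15.74°, 24.03°.
Largest gap = 290.05° ⇒ minimal covering band is its complement: 360° − 290.05° = 69.95°.
Band runs from +151.52° eastward to -138.53°, crossing the antimeridian.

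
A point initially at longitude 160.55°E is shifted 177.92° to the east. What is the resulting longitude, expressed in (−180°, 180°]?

21.53°W

Start at +160.55°; shift +177.92° → +338.47°.
+338.47° lies outside (−180°, 180°]; subtract 360° → -21.53°.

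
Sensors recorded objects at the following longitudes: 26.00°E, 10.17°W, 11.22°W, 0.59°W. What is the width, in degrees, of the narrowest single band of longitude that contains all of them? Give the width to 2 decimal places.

37.22°

Sort the longitudes: -11.22°, -10.17°, -0.59°, +26.00°.
Eastward gaps between consecutive values (wrapping around): 1.05°, 9.58°, 26.59°, 322.78°.
Largest gap = 322.78° ⇒ minimal covering band is its complement: 360° − 322.78° = 37.22°.
Band runs from -11.22° eastward to +26.00°.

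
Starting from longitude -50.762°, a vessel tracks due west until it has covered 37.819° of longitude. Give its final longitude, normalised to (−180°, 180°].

Start at -50.762°; shift −37.819° → -88.581°.
-88.581° already lies in (−180°, 180°].

-88.581°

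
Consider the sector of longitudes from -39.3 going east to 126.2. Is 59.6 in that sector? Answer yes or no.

Band width going east from -39.3° to +126.2°: ((126.2 − -39.3) mod 360) = 165.5°.
Offset of +59.6° east of the west edge: ((59.6 − -39.3) mod 360) = 98.9°.
98.9° ≤ 165.5° ⇒ inside.

Yes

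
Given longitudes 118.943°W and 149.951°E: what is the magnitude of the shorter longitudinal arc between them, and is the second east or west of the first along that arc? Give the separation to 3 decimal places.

91.106° west

Raw difference: 149.951 − -118.943 = 268.894°.
Normalise into (−180°, 180°]: 268.894° − 360° = -91.106°.
Negative ⇒ the second point lies to the west; separation 91.106°.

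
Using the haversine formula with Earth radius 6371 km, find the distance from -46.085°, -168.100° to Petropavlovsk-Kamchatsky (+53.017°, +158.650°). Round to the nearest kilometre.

Δλ = 158.650 − -168.100 = 326.750°; wrapped into (−180°, 180°]: -33.250°.
Δφ = 53.017 − -46.085 = 99.102°.
a = sin²(Δφ/2) + cos φ₁ · cos φ₂ · sin²(Δλ/2) = 0.613251.
c = 2·atan2(√a, √(1−a)) = 1.79928 rad → d = 6371·c ≈ 11463.22 km.

11463 km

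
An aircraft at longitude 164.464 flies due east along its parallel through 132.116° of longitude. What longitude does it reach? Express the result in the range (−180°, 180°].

-63.420°

Start at +164.464°; shift +132.116° → +296.580°.
+296.580° lies outside (−180°, 180°]; subtract 360° → -63.420°.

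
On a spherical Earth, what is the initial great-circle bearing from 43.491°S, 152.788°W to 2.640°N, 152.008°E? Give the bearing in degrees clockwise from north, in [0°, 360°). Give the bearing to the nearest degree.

Δλ = 152.008 − -152.788 = 304.796°; wrapped into (−180°, 180°]: -55.204°.
θ = atan2( sin Δλ · cos φ₂ , cos φ₁ · sin φ₂ − sin φ₁ · cos φ₂ · cos Δλ )
  = atan2(-0.82032, 0.42575) = -62.571° → normalised to [0°, 360°): 297.429°.

297°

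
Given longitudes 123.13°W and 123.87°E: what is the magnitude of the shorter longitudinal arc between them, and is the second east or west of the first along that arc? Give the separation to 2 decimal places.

Raw difference: 123.87 − -123.13 = 247.0°.
Normalise into (−180°, 180°]: 247.0° − 360° = -113.0°.
Negative ⇒ the second point lies to the west; separation 113.00°.

113.00° west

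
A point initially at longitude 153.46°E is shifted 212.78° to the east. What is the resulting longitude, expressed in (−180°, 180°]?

6.24°E

Start at +153.46°; shift +212.78° → +366.24°.
+366.24° lies outside (−180°, 180°]; subtract 360° → +6.24°.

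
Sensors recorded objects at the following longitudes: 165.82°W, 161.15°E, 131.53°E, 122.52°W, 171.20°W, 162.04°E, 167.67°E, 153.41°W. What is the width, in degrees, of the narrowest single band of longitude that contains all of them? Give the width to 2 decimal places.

105.95°

Sort the longitudes: -171.20°, -165.82°, -153.41°, -122.52°, +131.53°, +161.15°, +162.04°, +167.67°.
Eastward gaps between consecutive values (wrapping around): 5.38°, 12.41°, 30.89°, 254.05°, 29.62°, 0.89°, 5.63°, 21.13°.
Largest gap = 254.05° ⇒ minimal covering band is its complement: 360° − 254.05° = 105.95°.
Band runs from +131.53° eastward to -122.52°, crossing the antimeridian.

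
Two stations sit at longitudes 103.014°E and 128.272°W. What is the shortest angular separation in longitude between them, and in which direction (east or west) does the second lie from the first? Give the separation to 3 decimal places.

Raw difference: -128.272 − 103.014 = -231.286°.
Normalise into (−180°, 180°]: -231.286° + 360° = 128.714°.
Positive ⇒ the second point lies to the east; separation 128.714°.

128.714° east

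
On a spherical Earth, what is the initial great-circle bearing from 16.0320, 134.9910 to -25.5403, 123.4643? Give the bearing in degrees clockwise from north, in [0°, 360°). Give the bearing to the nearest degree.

Δλ = 123.4643 − 134.9910 = -11.5267°.
θ = atan2( sin Δλ · cos φ₂ , cos φ₁ · sin φ₂ − sin φ₁ · cos φ₂ · cos Δλ )
  = atan2(-0.18030, -0.65854) = -164.688° → normalised to [0°, 360°): 195.312°.

195°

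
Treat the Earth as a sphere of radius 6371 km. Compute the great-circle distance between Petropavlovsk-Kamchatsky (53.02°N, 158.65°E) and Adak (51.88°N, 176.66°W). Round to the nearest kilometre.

1670 km

Δλ = -176.66 − 158.65 = -335.31°; wrapped into (−180°, 180°]: 24.69°.
Δφ = 51.88 − 53.02 = -1.14°.
a = sin²(Δφ/2) + cos φ₁ · cos φ₂ · sin²(Δλ/2) = 0.017072.
c = 2·atan2(√a, √(1−a)) = 0.26207 rad → d = 6371·c ≈ 1669.66 km.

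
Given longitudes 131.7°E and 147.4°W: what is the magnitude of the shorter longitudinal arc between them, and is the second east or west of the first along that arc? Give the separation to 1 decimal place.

80.9° east

Raw difference: -147.4 − 131.7 = -279.1°.
Normalise into (−180°, 180°]: -279.1° + 360° = 80.9°.
Positive ⇒ the second point lies to the east; separation 80.9°.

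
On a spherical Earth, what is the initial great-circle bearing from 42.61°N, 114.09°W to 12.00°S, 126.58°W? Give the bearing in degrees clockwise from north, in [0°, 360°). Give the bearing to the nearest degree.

195°

Δλ = -126.58 − -114.09 = -12.49°.
θ = atan2( sin Δλ · cos φ₂ , cos φ₁ · sin φ₂ − sin φ₁ · cos φ₂ · cos Δλ )
  = atan2(-0.21154, -0.79956) = -165.180° → normalised to [0°, 360°): 194.820°.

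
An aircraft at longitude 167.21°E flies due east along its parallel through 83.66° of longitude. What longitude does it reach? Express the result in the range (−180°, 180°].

Start at +167.21°; shift +83.66° → +250.87°.
+250.87° lies outside (−180°, 180°]; subtract 360° → -109.13°.

109.13°W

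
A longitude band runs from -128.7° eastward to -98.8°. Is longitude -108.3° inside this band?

Yes

Band width going east from -128.7° to -98.8°: ((-98.8 − -128.7) mod 360) = 29.9°.
Offset of -108.3° east of the west edge: ((-108.3 − -128.7) mod 360) = 20.4°.
20.4° ≤ 29.9° ⇒ inside.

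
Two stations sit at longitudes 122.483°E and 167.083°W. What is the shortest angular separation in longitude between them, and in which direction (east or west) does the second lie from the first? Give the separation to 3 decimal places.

Raw difference: -167.083 − 122.483 = -289.566°.
Normalise into (−180°, 180°]: -289.566° + 360° = 70.434°.
Positive ⇒ the second point lies to the east; separation 70.434°.

70.434° east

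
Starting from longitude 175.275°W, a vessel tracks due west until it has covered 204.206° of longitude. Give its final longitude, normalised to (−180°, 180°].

19.481°W

Start at -175.275°; shift −204.206° → -379.481°.
-379.481° lies outside (−180°, 180°]; add 360° → -19.481°.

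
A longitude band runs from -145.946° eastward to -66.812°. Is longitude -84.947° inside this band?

Yes

Band width going east from -145.946° to -66.812°: ((-66.812 − -145.946) mod 360) = 79.134°.
Offset of -84.947° east of the west edge: ((-84.947 − -145.946) mod 360) = 60.999°.
60.999° ≤ 79.134° ⇒ inside.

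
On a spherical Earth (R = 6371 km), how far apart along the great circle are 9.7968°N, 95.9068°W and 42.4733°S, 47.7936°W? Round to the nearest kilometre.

7590 km

Δλ = -47.7936 − -95.9068 = 48.1132°.
Δφ = -42.4733 − 9.7968 = -52.2701°.
a = sin²(Δφ/2) + cos φ₁ · cos φ₂ · sin²(Δλ/2) = 0.314808.
c = 2·atan2(√a, √(1−a)) = 1.19137 rad → d = 6371·c ≈ 7590.24 km.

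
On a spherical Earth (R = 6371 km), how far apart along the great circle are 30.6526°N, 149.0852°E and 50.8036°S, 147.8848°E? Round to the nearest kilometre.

9058 km

Δλ = 147.8848 − 149.0852 = -1.2004°.
Δφ = -50.8036 − 30.6526 = -81.4562°.
a = sin²(Δφ/2) + cos φ₁ · cos φ₂ · sin²(Δλ/2) = 0.425777.
c = 2·atan2(√a, √(1−a)) = 1.42180 rad → d = 6371·c ≈ 9058.28 km.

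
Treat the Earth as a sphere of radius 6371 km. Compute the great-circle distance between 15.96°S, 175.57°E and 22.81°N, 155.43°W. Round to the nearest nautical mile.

Δλ = -155.43 − 175.57 = -331.00°; wrapped into (−180°, 180°]: 29.00°.
Δφ = 22.81 − -15.96 = 38.77°.
a = sin²(Δφ/2) + cos φ₁ · cos φ₂ · sin²(Δλ/2) = 0.165727.
c = 2·atan2(√a, √(1−a)) = 0.83854 rad → d = 6371·c ≈ 5342.37 km ≈ 2884.65 nmi.

2885 nmi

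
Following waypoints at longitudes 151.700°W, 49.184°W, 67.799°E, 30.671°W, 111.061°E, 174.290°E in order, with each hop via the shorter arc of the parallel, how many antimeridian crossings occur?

0

Leg 1: -151.700° → -49.184°, shortest Δλ = 102.516° (east) — does not cross 180°.
Leg 2: -49.184° → +67.799°, shortest Δλ = 116.983° (east) — does not cross 180°.
Leg 3: +67.799° → -30.671°, shortest Δλ = -98.47° (west) — does not cross 180°.
Leg 4: -30.671° → +111.061°, shortest Δλ = 141.732° (east) — does not cross 180°.
Leg 5: +111.061° → +174.290°, shortest Δλ = 63.229° (east) — does not cross 180°.
Total crossings: 0.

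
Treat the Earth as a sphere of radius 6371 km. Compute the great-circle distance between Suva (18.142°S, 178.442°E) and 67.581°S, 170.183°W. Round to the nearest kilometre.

5557 km

Δλ = -170.183 − 178.442 = -348.625°; wrapped into (−180°, 180°]: 11.375°.
Δφ = -67.581 − -18.142 = -49.439°.
a = sin²(Δφ/2) + cos φ₁ · cos φ₂ · sin²(Δλ/2) = 0.178431.
c = 2·atan2(√a, √(1−a)) = 0.87221 rad → d = 6371·c ≈ 5556.83 km.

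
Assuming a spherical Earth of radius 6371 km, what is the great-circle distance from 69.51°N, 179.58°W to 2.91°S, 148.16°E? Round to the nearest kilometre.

Δλ = 148.16 − -179.58 = 327.74°; wrapped into (−180°, 180°]: -32.26°.
Δφ = -2.91 − 69.51 = -72.42°.
a = sin²(Δφ/2) + cos φ₁ · cos φ₂ · sin²(Δλ/2) = 0.375964.
c = 2·atan2(√a, √(1−a)) = 1.32011 rad → d = 6371·c ≈ 8410.40 km.

8410 km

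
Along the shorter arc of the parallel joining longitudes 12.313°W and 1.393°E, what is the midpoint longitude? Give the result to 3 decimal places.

5.460°W

Signed shortest Δλ from -12.313° to +1.393° is +13.706°.
Midpoint longitude = -12.313° + (+13.706°)/2 = -12.313° + 6.853° = -5.460°.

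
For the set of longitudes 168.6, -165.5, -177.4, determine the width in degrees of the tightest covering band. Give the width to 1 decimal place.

25.9°

Sort the longitudes: -177.4°, -165.5°, +168.6°.
Eastward gaps between consecutive values (wrapping around): 11.9°, 334.1°, 14.0°.
Largest gap = 334.1° ⇒ minimal covering band is its complement: 360° − 334.1° = 25.9°.
Band runs from +168.6° eastward to -165.5°, crossing the antimeridian.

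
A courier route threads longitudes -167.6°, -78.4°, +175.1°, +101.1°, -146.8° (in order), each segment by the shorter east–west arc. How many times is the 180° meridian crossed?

2

Leg 1: -167.6° → -78.4°, shortest Δλ = 89.2° (east) — does not cross 180°.
Leg 2: -78.4° → +175.1°, shortest Δλ = -106.5° (west) — crosses 180°.
Leg 3: +175.1° → +101.1°, shortest Δλ = -74.0° (west) — does not cross 180°.
Leg 4: +101.1° → -146.8°, shortest Δλ = 112.1° (east) — crosses 180°.
Total crossings: 2.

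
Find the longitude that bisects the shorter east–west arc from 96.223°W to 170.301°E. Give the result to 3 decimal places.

Signed shortest Δλ from -96.223° to +170.301° is -93.476°.
Midpoint longitude = -96.223° + (-93.476°)/2 = -96.223° − 46.738° = -142.961°.
(The naïve average (-96.223 + +170.301)/2 = 37.039° is on the wrong side of the globe.)

142.961°W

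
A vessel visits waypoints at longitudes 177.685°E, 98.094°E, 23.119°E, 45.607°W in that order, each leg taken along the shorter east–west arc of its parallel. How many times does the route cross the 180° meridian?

0

Leg 1: +177.685° → +98.094°, shortest Δλ = -79.591° (west) — does not cross 180°.
Leg 2: +98.094° → +23.119°, shortest Δλ = -74.975° (west) — does not cross 180°.
Leg 3: +23.119° → -45.607°, shortest Δλ = -68.726° (west) — does not cross 180°.
Total crossings: 0.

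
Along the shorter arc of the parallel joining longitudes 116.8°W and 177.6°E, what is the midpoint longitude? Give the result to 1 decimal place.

Signed shortest Δλ from -116.8° to +177.6° is -65.6°.
Midpoint longitude = -116.8° + (-65.6°)/2 = -116.8° − 32.8° = -149.6°.
(The naïve average (-116.8 + +177.6)/2 = 30.4° is on the wrong side of the globe.)

149.6°W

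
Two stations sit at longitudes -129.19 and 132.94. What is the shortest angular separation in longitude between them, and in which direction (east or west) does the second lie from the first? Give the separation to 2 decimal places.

97.87° west

Raw difference: 132.94 − -129.19 = 262.13°.
Normalise into (−180°, 180°]: 262.13° − 360° = -97.87°.
Negative ⇒ the second point lies to the west; separation 97.87°.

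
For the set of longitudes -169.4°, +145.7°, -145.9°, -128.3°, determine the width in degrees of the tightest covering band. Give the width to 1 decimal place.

86.0°

Sort the longitudes: -169.4°, -145.9°, -128.3°, +145.7°.
Eastward gaps between consecutive values (wrapping around): 23.5°, 17.6°, 274.0°, 44.9°.
Largest gap = 274.0° ⇒ minimal covering band is its complement: 360° − 274.0° = 86.0°.
Band runs from +145.7° eastward to -128.3°, crossing the antimeridian.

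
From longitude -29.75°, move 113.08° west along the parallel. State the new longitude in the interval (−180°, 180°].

-142.83°

Start at -29.75°; shift −113.08° → -142.83°.
-142.83° already lies in (−180°, 180°].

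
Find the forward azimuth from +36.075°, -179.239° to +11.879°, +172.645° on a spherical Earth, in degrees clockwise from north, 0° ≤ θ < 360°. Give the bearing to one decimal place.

198.9°

Δλ = 172.645 − -179.239 = 351.884°; wrapped into (−180°, 180°]: -8.116°.
θ = atan2( sin Δλ · cos φ₂ , cos φ₁ · sin φ₂ − sin φ₁ · cos φ₂ · cos Δλ )
  = atan2(-0.13815, -0.40409) = -161.125° → normalised to [0°, 360°): 198.875°.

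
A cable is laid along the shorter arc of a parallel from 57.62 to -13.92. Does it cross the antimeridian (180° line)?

No

Signed shortest Δλ = ((-13.92 − 57.62 + 180) mod 360) − 180 = -71.54°.
Going west by 71.54° from +57.62° reaches -13.92° without touching 180°.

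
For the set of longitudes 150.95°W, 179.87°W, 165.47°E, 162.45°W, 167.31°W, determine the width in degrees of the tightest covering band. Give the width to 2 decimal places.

43.58°

Sort the longitudes: -179.87°, -167.31°, -162.45°, -150.95°, +165.47°.
Eastward gaps between consecutive values (wrapping around): 12.56°, 4.86°, 11.50°, 316.42°, 14.66°.
Largest gap = 316.42° ⇒ minimal covering band is its complement: 360° − 316.42° = 43.58°.
Band runs from +165.47° eastward to -150.95°, crossing the antimeridian.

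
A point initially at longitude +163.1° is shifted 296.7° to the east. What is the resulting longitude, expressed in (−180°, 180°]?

+99.8°

Start at +163.1°; shift +296.7° → +459.8°.
+459.8° lies outside (−180°, 180°]; subtract 360° → +99.8°.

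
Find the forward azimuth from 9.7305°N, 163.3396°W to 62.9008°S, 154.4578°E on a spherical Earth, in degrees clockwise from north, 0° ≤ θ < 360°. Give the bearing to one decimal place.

198.1°

Δλ = 154.4578 − -163.3396 = 317.7974°; wrapped into (−180°, 180°]: -42.2026°.
θ = atan2( sin Δλ · cos φ₂ , cos φ₁ · sin φ₂ − sin φ₁ · cos φ₂ · cos Δλ )
  = atan2(-0.30601, -0.93445) = -161.868° → normalised to [0°, 360°): 198.132°.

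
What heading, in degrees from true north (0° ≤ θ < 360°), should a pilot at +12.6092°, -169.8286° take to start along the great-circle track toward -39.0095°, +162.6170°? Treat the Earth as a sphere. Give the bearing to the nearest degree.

205°

Δλ = 162.6170 − -169.8286 = 332.4456°; wrapped into (−180°, 180°]: -27.5544°.
θ = atan2( sin Δλ · cos φ₂ , cos φ₁ · sin φ₂ − sin φ₁ · cos φ₂ · cos Δλ )
  = atan2(-0.35945, -0.76466) = -154.823° → normalised to [0°, 360°): 205.177°.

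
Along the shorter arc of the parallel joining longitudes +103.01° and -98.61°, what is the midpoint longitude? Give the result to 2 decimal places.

-177.80°

Signed shortest Δλ from +103.01° to -98.61° is +158.38°.
Midpoint longitude = +103.01° + (+158.38°)/2 = +103.01° + 79.19° = +182.20°.
Normalise into (−180°, 180°]: -177.80°.
(The naïve average (+103.01 + -98.61)/2 = 2.2° is on the wrong side of the globe.)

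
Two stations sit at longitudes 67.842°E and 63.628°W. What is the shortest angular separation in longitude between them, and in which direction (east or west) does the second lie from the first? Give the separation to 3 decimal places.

131.470° west

Raw difference: -63.628 − 67.842 = -131.47°.
Normalise into (−180°, 180°]: -131.47° stays -131.47°.
Negative ⇒ the second point lies to the west; separation 131.470°.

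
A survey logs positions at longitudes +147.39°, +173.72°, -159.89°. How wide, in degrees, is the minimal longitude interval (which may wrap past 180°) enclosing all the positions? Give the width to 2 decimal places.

Sort the longitudes: -159.89°, +147.39°, +173.72°.
Eastward gaps between consecutive values (wrapping around): 307.28°, 26.33°, 26.39°.
Largest gap = 307.28° ⇒ minimal covering band is its complement: 360° − 307.28° = 52.72°.
Band runs from +147.39° eastward to -159.89°, crossing the antimeridian.

52.72°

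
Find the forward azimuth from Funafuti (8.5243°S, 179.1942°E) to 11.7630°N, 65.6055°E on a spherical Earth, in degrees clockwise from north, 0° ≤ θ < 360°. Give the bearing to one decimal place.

Δλ = 65.6055 − 179.1942 = -113.5887°.
θ = atan2( sin Δλ · cos φ₂ , cos φ₁ · sin φ₂ − sin φ₁ · cos φ₂ · cos Δλ )
  = atan2(-0.89720, 0.14354) = -80.910° → normalised to [0°, 360°): 279.090°.

279.1°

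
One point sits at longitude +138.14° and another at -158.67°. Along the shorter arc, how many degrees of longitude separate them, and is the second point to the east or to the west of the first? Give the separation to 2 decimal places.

63.19° east

Raw difference: -158.67 − 138.14 = -296.81°.
Normalise into (−180°, 180°]: -296.81° + 360° = 63.19°.
Positive ⇒ the second point lies to the east; separation 63.19°.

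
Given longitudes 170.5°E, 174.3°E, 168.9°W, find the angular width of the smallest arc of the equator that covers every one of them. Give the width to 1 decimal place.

Sort the longitudes: -168.9°, +170.5°, +174.3°.
Eastward gaps between consecutive values (wrapping around): 339.4°, 3.8°, 16.8°.
Largest gap = 339.4° ⇒ minimal covering band is its complement: 360° − 339.4° = 20.6°.
Band runs from +170.5° eastward to -168.9°, crossing the antimeridian.

20.6°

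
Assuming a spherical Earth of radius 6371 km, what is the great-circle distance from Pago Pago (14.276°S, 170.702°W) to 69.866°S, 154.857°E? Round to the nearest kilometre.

Δλ = 154.857 − -170.702 = 325.559°; wrapped into (−180°, 180°]: -34.441°.
Δφ = -69.866 − -14.276 = -55.590°.
a = sin²(Δφ/2) + cos φ₁ · cos φ₂ · sin²(Δλ/2) = 0.246682.
c = 2·atan2(√a, √(1−a)) = 1.03952 rad → d = 6371·c ≈ 6622.77 km.

6623 km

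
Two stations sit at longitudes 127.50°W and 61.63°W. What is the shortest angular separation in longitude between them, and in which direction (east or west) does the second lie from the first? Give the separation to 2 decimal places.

65.87° east

Raw difference: -61.63 − -127.50 = 65.87°.
Normalise into (−180°, 180°]: 65.87° stays 65.87°.
Positive ⇒ the second point lies to the east; separation 65.87°.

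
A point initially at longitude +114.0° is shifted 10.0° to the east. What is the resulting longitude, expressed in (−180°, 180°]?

+124.0°

Start at +114.0°; shift +10.0° → +124.0°.
+124.0° already lies in (−180°, 180°].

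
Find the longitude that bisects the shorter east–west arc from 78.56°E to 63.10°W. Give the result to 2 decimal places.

7.73°E

Signed shortest Δλ from +78.56° to -63.10° is -141.66°.
Midpoint longitude = +78.56° + (-141.66°)/2 = +78.56° − 70.83° = +7.73°.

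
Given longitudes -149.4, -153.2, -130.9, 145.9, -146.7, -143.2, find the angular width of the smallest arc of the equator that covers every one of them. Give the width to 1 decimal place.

Sort the longitudes: -153.2°, -149.4°, -146.7°, -143.2°, -130.9°, +145.9°.
Eastward gaps between consecutive values (wrapping around): 3.8°, 2.7°, 3.5°, 12.3°, 276.8°, 60.9°.
Largest gap = 276.8° ⇒ minimal covering band is its complement: 360° − 276.8° = 83.2°.
Band runs from +145.9° eastward to -130.9°, crossing the antimeridian.

83.2°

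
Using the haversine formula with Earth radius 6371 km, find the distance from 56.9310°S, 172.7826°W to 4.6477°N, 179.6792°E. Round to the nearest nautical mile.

Δλ = 179.6792 − -172.7826 = 352.4618°; wrapped into (−180°, 180°]: -7.5382°.
Δφ = 4.6477 − -56.9310 = 61.5787°.
a = sin²(Δφ/2) + cos φ₁ · cos φ₂ · sin²(Δλ/2) = 0.264375.
c = 2·atan2(√a, √(1−a)) = 1.08009 rad → d = 6371·c ≈ 6881.24 km ≈ 3715.57 nmi.

3716 nmi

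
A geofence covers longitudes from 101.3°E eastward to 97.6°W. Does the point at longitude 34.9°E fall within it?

No

Band width going east from +101.3° to -97.6°: ((-97.6 − 101.3) mod 360) = 161.1°.
Offset of +34.9° east of the west edge: ((34.9 − 101.3) mod 360) = 293.6°.
293.6° > 161.1° ⇒ outside.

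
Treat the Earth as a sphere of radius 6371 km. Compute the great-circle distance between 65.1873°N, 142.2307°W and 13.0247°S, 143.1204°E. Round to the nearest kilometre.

Δλ = 143.1204 − -142.2307 = 285.3511°; wrapped into (−180°, 180°]: -74.6489°.
Δφ = -13.0247 − 65.1873 = -78.2120°.
a = sin²(Δφ/2) + cos φ₁ · cos φ₂ · sin²(Δλ/2) = 0.548164.
c = 2·atan2(√a, √(1−a)) = 1.66727 rad → d = 6371·c ≈ 10622.20 km.

10622 km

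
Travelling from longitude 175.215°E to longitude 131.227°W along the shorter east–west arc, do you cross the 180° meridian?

Yes

Naïve |-131.227 − 175.215| = 306.442° > 180°, so the shorter arc goes the other way round — across 180°.
Signed shortest Δλ = ((-131.227 − 175.215 + 180) mod 360) − 180 = 53.558°.
Going east by 53.558° from +175.215° passes through 180° before reaching -131.227°.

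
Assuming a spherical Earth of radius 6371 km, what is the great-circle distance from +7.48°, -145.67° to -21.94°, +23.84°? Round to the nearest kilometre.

Δλ = 23.84 − -145.67 = 169.51°.
Δφ = -21.94 − 7.48 = -29.42°.
a = sin²(Δφ/2) + cos φ₁ · cos φ₂ · sin²(Δλ/2) = 0.976476.
c = 2·atan2(√a, √(1−a)) = 2.83362 rad → d = 6371·c ≈ 18053.02 km.

18053 km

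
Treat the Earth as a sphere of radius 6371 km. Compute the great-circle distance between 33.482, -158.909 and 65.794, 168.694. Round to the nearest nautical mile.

Δλ = 168.694 − -158.909 = 327.603°; wrapped into (−180°, 180°]: -32.397°.
Δφ = 65.794 − 33.482 = 32.312°.
a = sin²(Δφ/2) + cos φ₁ · cos φ₂ · sin²(Δλ/2) = 0.104039.
c = 2·atan2(√a, √(1−a)) = 0.65684 rad → d = 6371·c ≈ 4184.76 km ≈ 2259.59 nmi.

2260 nmi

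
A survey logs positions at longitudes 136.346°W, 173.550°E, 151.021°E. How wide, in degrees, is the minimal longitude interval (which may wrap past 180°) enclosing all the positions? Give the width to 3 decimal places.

Sort the longitudes: -136.346°, +151.021°, +173.550°.
Eastward gaps between consecutive values (wrapping around): 287.367°, 22.529°, 50.104°.
Largest gap = 287.367° ⇒ minimal covering band is its complement: 360° − 287.367° = 72.633°.
Band runs from +151.021° eastward to -136.346°, crossing the antimeridian.

72.633°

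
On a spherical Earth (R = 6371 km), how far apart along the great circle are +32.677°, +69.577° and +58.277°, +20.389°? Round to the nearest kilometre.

4619 km

Δλ = 20.389 − 69.577 = -49.188°.
Δφ = 58.277 − 32.677 = 25.600°.
a = sin²(Δφ/2) + cos φ₁ · cos φ₂ · sin²(Δλ/2) = 0.125745.
c = 2·atan2(√a, √(1−a)) = 0.72498 rad → d = 6371·c ≈ 4618.88 km.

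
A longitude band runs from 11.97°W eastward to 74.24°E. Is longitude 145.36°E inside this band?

No

Band width going east from -11.97° to +74.24°: ((74.24 − -11.97) mod 360) = 86.21°.
Offset of +145.36° east of the west edge: ((145.36 − -11.97) mod 360) = 157.33°.
157.33° > 86.21° ⇒ outside.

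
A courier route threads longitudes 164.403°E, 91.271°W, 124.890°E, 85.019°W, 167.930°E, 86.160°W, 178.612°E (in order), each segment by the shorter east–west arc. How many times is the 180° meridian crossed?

6

Leg 1: +164.403° → -91.271°, shortest Δλ = 104.326° (east) — crosses 180°.
Leg 2: -91.271° → +124.890°, shortest Δλ = -143.839° (west) — crosses 180°.
Leg 3: +124.890° → -85.019°, shortest Δλ = 150.091° (east) — crosses 180°.
Leg 4: -85.019° → +167.930°, shortest Δλ = -107.051° (west) — crosses 180°.
Leg 5: +167.930° → -86.160°, shortest Δλ = 105.91° (east) — crosses 180°.
Leg 6: -86.160° → +178.612°, shortest Δλ = -95.228° (west) — crosses 180°.
Total crossings: 6.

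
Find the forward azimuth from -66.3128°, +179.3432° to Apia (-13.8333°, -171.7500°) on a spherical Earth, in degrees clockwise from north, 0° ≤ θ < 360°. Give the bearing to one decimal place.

Δλ = -171.7500 − 179.3432 = -351.0932°; wrapped into (−180°, 180°]: 8.9068°.
θ = atan2( sin Δλ · cos φ₂ , cos φ₁ · sin φ₂ − sin φ₁ · cos φ₂ · cos Δλ )
  = atan2(0.15034, 0.78241) = 10.877° → normalised to [0°, 360°): 10.877°.

10.9°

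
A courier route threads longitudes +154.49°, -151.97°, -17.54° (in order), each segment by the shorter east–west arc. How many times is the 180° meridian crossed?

Leg 1: +154.49° → -151.97°, shortest Δλ = 53.54° (east) — crosses 180°.
Leg 2: -151.97° → -17.54°, shortest Δλ = 134.43° (east) — does not cross 180°.
Total crossings: 1.

1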